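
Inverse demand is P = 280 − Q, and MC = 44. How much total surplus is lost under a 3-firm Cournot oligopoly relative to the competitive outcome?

DWL = 1740.5

Competitive firms price at marginal cost: P = 44, giving Q = 236.
With 3 symmetric Cournot firms, each firm's FOC gives 280 − 4q = 44, so q = 59, Q = 3·59 = 177, and P = 103.
DWL is the triangle between Q = 177 and Q = 236: ½·(236 − 177)·(103 − 44) = 1740.5.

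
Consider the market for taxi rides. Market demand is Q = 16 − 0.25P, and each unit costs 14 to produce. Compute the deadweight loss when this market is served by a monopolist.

Inverting demand: P = 64 − 4Q.
Under competition P = MC = 14, so Q = (64 − 14)/4 = 12.5.
Monopoly sets MR = MC: 64 − 8Q = 14 ⇒ Q = 6.25, P = 64 − 4·6.25 = 39.
DWL is the triangle between Q = 6.25 and Q = 12.5: ½·(12.5 − 6.25)·(39 − 14) = 78.125.

DWL = 78.125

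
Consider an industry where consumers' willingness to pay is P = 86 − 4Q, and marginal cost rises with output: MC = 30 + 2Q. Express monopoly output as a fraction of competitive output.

The monopolist equates marginal revenue to marginal cost: 86 − 8Q = 30 + 2Q, so Q = 5.6. From demand, P = 63.6.
Under competition P = MC: 86 − 4Q = 30 + 2Q ⇒ Q = 28/3, P = 146/3.
Ratio Q_m/Q_c = 5.6/(28/3) = 0.6.

Q_m/Q_c = 0.6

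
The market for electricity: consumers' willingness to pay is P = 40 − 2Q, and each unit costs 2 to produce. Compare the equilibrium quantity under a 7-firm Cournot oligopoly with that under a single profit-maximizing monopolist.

Cournot: Q = 16.625; Monopoly: Q = 9.5

Cournot with 7 identical firms: the symmetric best-response condition is 40 − 16q = 2. Each firm produces q = 2.375, total output Q = 16.625, price P = 6.75.
The monopolist equates marginal revenue to marginal cost: 40 − 4Q = 2, so Q = 9.5. From demand, P = 21.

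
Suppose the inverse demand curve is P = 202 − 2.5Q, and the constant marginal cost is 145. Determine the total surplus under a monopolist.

TS = 487.35

The monopolist equates marginal revenue to marginal cost: 202 − 5Q = 145, so Q = 11.4. From demand, P = 173.5.
CS = ½·(202 − 173.5)·11.4 = 162.45; PS = (173.5 − 145)·11.4 = 324.9; TS = 487.35.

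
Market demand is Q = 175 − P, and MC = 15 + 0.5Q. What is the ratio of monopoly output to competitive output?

Inverting demand: P = 175 − Q.
A monopolist chooses Q where MR = MC. MR = 175 − 2Q; setting this equal to 15 + 0.5Q gives Q = 64 and P = 111.
Competitive equilibrium sets price equal to marginal cost: 175 − Q = 15 + 0.5Q, so Q = 320/3 and P = 205/3.
Ratio Q_m/Q_c = 64/(320/3) = 0.6.

Q_m/Q_c = 0.6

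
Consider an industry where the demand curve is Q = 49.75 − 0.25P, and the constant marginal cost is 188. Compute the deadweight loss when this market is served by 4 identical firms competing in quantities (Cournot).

Inverting demand: P = 199 − 4Q.
Perfect competition: P = MC = 188, so 199 − 4Q = 188 and Q = 2.75.
Cournot with 4 identical firms: the symmetric best-response condition is 199 − 20q = 188. Each firm produces q = 0.55, total output Q = 2.2, price P = 190.2.
DWL is the triangle between Q = 2.2 and Q = 2.75: ½·(2.75 − 2.2)·(190.2 − 188) = 0.605.

DWL = 0.605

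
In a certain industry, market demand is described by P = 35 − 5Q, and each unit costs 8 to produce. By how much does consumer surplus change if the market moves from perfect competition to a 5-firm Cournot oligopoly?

Competitive firms price at marginal cost: P = 8, giving Q = 5.4.
CS = ½·(35 − 8)·5.4 = 72.9.
Cournot with 5 identical firms: the symmetric best-response condition is 35 − 30q = 8. Each firm produces q = 0.9, total output Q = 4.5, price P = 12.5.
CS = ½·(35 − 12.5)·4.5 = 50.625.
Change in consumer surplus: 50.625 − 72.9 = −22.275.

Consumer surplus falls by 22.275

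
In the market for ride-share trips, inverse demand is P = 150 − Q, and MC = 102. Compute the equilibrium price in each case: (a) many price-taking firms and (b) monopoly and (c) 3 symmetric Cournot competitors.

Competition: P = 102; Monopoly: P = 126; Cournot: P = 114

Competitive firms price at marginal cost: P = 102, giving Q = 48.
The monopolist equates marginal revenue to marginal cost: 150 − 2Q = 102, so Q = 24. From demand, P = 126.
In a 3-firm Cournot equilibrium, symmetry and the first-order condition give q = (150 − 102)/(4) = 12. So Q = 36 and P = 114.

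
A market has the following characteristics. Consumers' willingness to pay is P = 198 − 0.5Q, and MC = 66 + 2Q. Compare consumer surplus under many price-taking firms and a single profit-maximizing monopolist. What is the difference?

Under competition P = MC: 198 − 0.5Q = 66 + 2Q ⇒ Q = 52.8, P = 171.6.
CS = ½·(198 − 171.6)·52.8 = 696.96.
A monopolist chooses Q where MR = MC. MR = 198 − Q; setting this equal to 66 + 2Q gives Q = 44 and P = 176.
CS = ½·(198 − 176)·44 = 484.
Change in consumer surplus: 484 − 696.96 = −212.96.

CS falls by 212.96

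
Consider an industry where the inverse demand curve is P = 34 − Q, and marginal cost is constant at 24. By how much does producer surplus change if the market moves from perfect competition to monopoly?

PS rises by 25

Perfect competition: P = MC = 24, so 34 − Q = 24 and Q = 10.
PS = (24 − 24)·10 = 0.
The monopolist equates marginal revenue to marginal cost: 34 − 2Q = 24, so Q = 5. From demand, P = 29.
PS = (29 − 24)·5 = 25.
Change in producer surplus: 25 − 0 = 25.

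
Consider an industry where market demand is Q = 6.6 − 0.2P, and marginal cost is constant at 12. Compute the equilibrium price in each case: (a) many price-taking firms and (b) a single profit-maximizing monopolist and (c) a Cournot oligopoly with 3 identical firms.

Inverting demand: P = 33 − 5Q.
Perfect competition: P = MC = 12, so 33 − 5Q = 12 and Q = 4.2.
The monopolist equates marginal revenue to marginal cost: 33 − 10Q = 12, so Q = 2.1. From demand, P = 22.5.
With 3 symmetric Cournot firms, each firm's FOC gives 33 − 20q = 12, so q = 1.05, Q = 3·1.05 = 3.15, and P = 17.25.

Competition: P = 12; Monopoly: P = 22.5; Cournot: P = 17.25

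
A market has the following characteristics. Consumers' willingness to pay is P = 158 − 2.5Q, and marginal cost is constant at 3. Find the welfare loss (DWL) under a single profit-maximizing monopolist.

DWL = 1201.25

Competitive firms price at marginal cost: P = 3, giving Q = 62.
Monopoly sets MR = MC: 158 − 5Q = 3 ⇒ Q = 31, P = 158 − 2.5·31 = 80.5.
DWL is the triangle between Q = 31 and Q = 62: ½·(62 − 31)·(80.5 − 3) = 1201.25.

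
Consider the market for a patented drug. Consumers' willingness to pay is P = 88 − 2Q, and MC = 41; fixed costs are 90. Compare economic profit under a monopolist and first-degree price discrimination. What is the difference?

The monopolist equates marginal revenue to marginal cost: 88 − 4Q = 41, so Q = 11.75. From demand, P = 64.5.
Profit = (64.5 − 41)·11.75 − 90 = 186.125.
A perfectly discriminating monopolist sells every unit with P(Q) ≥ MC(Q), so output equals the competitive quantity Q = 23.5. Each buyer pays their reservation price, so CS = 0 and the firm captures all surplus.
PS equals the full surplus area, 552.25. Profit = 552.25 − 90 = 462.25.
Change in economic profit: 462.25 − 186.125 = 276.125.

Economic profit rises by 276.125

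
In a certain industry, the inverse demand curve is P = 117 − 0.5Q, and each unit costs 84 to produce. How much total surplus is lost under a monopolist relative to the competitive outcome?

Competitive firms price at marginal cost: P = 84, giving Q = 66.
A monopolist chooses Q where MR = MC. MR = 117 − Q; setting this equal to 84 gives Q = 33 and P = 100.5.
DWL is the triangle between Q = 33 and Q = 66: ½·(66 − 33)·(100.5 − 84) = 272.25.

DWL = 272.25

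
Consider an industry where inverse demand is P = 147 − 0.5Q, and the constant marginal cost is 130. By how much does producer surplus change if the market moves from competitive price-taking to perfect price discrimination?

PS rises by 289

Perfect competition: P = MC = 130, so 147 − 0.5Q = 130 and Q = 34.
PS = (130 − 130)·34 = 0.
Under first-degree price discrimination the firm charges each unit its demand price and produces up to where P = MC, i.e. Q = 34. Consumer surplus is zero; producer surplus equals total surplus.
PS = ½·(147 − 130)·34 = 289.
Change in producer surplus: 289 − 0 = 289.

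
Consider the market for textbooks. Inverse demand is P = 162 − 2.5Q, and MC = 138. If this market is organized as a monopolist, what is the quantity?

Q = 4.8

The monopolist equates marginal revenue to marginal cost: 162 − 5Q = 138, so Q = 4.8. From demand, P = 150.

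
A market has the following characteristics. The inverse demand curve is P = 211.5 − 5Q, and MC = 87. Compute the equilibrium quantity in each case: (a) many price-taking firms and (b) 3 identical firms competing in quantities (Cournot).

Competition: Q = 24.9; Cournot: Q = 18.675

Under competition P = MC = 87, so Q = (211.5 − 87)/5 = 24.9.
In a 3-firm Cournot equilibrium, symmetry and the first-order condition give q = (211.5 − 87)/(20) = 6.225. So Q = 18.675 and P = 118.125.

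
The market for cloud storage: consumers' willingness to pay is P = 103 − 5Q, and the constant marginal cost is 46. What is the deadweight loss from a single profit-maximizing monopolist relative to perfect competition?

DWL = 81.225

Competitive firms price at marginal cost: P = 46, giving Q = 11.4.
A monopolist chooses Q where MR = MC. MR = 103 − 10Q; setting this equal to 46 gives Q = 5.7 and P = 74.5.
DWL is the triangle between Q = 5.7 and Q = 11.4: ½·(11.4 − 5.7)·(74.5 − 46) = 81.225.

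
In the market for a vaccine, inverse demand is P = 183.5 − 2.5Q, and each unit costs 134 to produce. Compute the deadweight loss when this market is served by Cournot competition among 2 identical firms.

DWL = 54.45

Competitive firms price at marginal cost: P = 134, giving Q = 19.8.
In a 2-firm Cournot equilibrium, symmetry and the first-order condition give q = (183.5 − 134)/(7.5) = 6.6. So Q = 13.2 and P = 150.5.
DWL is the triangle between Q = 13.2 and Q = 19.8: ½·(19.8 − 13.2)·(150.5 − 134) = 54.45.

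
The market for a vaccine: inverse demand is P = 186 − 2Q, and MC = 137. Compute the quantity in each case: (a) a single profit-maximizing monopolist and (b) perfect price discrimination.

Monopoly: Q = 12.25; Perfect PD: Q = 24.5

A monopolist chooses Q where MR = MC. MR = 186 − 4Q; setting this equal to 137 gives Q = 12.25 and P = 161.5.
Under first-degree price discrimination the firm charges each unit its demand price and produces up to where P = MC, i.e. Q = 24.5. Consumer surplus is zero; producer surplus equals total surplus.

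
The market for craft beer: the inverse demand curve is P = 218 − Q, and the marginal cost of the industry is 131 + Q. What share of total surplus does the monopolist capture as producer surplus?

PS/TS = 0.75

A monopolist chooses Q where MR = MC. MR = 218 − 2Q; setting this equal to 131 + Q gives Q = 29 and P = 189.
CS = ½·(218 − 189)·29 = 420.5.
PS = P·Q − VC(Q) = 189·29 − (131·29 + ½·1·29²) = 1261.5.
Share captured = PS/TS = 1261.5/1682 = 0.75.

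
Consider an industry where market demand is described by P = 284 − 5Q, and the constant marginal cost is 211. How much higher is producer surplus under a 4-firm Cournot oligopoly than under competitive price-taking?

PS rises by 170.528

Competitive firms price at marginal cost: P = 211, giving Q = 14.6.
PS = (211 − 211)·14.6 = 0.
In a 4-firm Cournot equilibrium, symmetry and the first-order condition give q = (284 − 211)/(25) = 2.92. So Q = 11.68 and P = 225.6.
PS = (225.6 − 211)·11.68 = 170.528.
Change in producer surplus: 170.528 − 0 = 170.528.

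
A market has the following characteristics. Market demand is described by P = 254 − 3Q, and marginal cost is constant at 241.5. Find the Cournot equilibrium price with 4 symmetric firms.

Cournot with 4 identical firms: the symmetric best-response condition is 254 − 15q = 241.5. Each firm produces q = 5/6, total output Q = 10/3, price P = 244.

P = 244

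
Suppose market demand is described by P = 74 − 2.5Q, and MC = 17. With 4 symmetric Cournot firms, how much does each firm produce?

q_i = 4.56

With 4 symmetric Cournot firms, each firm's FOC gives 74 − 12.5q = 17, so q = 4.56, Q = 4·4.56 = 18.24, and P = 28.4.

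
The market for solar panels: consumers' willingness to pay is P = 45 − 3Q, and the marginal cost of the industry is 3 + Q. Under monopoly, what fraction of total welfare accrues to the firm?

PS/TS = 0.7

The monopolist equates marginal revenue to marginal cost: 45 − 6Q = 3 + Q, so Q = 6. From demand, P = 27.
CS = ½·(45 − 27)·6 = 54.
PS = P·Q − VC(Q) = 27·6 − (3·6 + ½·1·6²) = 126.
Share captured = PS/TS = 126/180 = 0.7.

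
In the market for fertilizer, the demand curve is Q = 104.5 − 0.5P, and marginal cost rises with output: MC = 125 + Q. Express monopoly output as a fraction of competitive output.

Q_m/Q_c = 0.6

Inverting demand: P = 209 − 2Q.
Monopoly sets MR = MC: 209 − 4Q = 125 + Q ⇒ Q = 16.8, P = 209 − 2·16.8 = 175.4.
Under competition P = MC: 209 − 2Q = 125 + Q ⇒ Q = 28, P = 153.
Ratio Q_m/Q_c = 16.8/28 = 0.6.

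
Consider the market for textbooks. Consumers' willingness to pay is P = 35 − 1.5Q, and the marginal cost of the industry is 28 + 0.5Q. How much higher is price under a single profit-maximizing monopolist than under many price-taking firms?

Competitive equilibrium sets price equal to marginal cost: 35 − 1.5Q = 28 + 0.5Q, so Q = 3.5 and P = 29.75.
A monopolist chooses Q where MR = MC. MR = 35 − 3Q; setting this equal to 28 + 0.5Q gives Q = 2 and P = 32.
Change in price: 32 − 29.75 = 2.25.

P rises by 2.25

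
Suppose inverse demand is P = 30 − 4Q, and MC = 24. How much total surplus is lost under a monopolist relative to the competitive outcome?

Competitive firms price at marginal cost: P = 24, giving Q = 1.5.
The monopolist equates marginal revenue to marginal cost: 30 − 8Q = 24, so Q = 0.75. From demand, P = 27.
DWL is the triangle between Q = 0.75 and Q = 1.5: ½·(1.5 − 0.75)·(27 − 24) = 1.125.

DWL = 1.125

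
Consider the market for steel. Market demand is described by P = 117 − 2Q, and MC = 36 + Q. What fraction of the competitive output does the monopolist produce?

Q_m/Q_c = 0.6

A monopolist chooses Q where MR = MC. MR = 117 − 4Q; setting this equal to 36 + Q gives Q = 16.2 and P = 84.6.
Competitive equilibrium sets price equal to marginal cost: 117 − 2Q = 36 + Q, so Q = 27 and P = 63.
Ratio Q_m/Q_c = 16.2/27 = 0.6.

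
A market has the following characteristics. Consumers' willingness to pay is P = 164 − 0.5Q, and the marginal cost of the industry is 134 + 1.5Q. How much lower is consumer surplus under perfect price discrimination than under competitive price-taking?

Competitive equilibrium sets price equal to marginal cost: 164 − 0.5Q = 134 + 1.5Q, so Q = 15 and P = 156.5.
CS = ½·(164 − 156.5)·15 = 56.25.
With perfect price discrimination, output is the efficient level Q = 15 (where demand meets MC), but every buyer pays their willingness to pay: CS = 0 and PS = total surplus.
CS = 0.
Change in consumer surplus: 0 − 56.25 = −56.25.

CS falls by 56.25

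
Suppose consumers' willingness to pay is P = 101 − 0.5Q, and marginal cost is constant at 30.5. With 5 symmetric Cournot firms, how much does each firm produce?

q_i = 23.5

With 5 symmetric Cournot firms, each firm's FOC gives 101 − 3q = 30.5, so q = 23.5, Q = 5·23.5 = 117.5, and P = 42.25.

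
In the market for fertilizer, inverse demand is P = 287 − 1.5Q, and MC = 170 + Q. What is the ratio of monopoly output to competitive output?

Q_m/Q_c = 0.625

The monopolist equates marginal revenue to marginal cost: 287 − 3Q = 170 + Q, so Q = 29.25. From demand, P = 243.125.
Under competition P = MC: 287 − 1.5Q = 170 + Q ⇒ Q = 46.8, P = 216.8.
Ratio Q_m/Q_c = 29.25/46.8 = 0.625.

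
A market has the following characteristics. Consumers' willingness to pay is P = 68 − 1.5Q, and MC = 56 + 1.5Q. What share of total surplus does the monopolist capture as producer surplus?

Monopoly sets MR = MC: 68 − 3Q = 56 + 1.5Q ⇒ Q = 8/3, P = 68 − 1.5·8/3 = 64.
CS = ½·(68 − 64)·8/3 = 16/3.
PS = P·Q − VC(Q) = 64·8/3 − (56·8/3 + ½·1.5·(8/3)²) = 16.
Share captured = PS/TS = 16/(64/3) = 0.75.

PS/TS = 0.75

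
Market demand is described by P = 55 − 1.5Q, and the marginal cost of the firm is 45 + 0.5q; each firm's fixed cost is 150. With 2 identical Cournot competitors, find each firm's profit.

π_i = −143

With 2 symmetric Cournot firms, each firm's FOC gives 55 − 4.5q = 45 + 0.5q, so q = 2, Q = 2·2 = 4, and P = 49.
Each firm's profit = 49·2 − (45·2 + ½·0.5·2²) − 150 = −143.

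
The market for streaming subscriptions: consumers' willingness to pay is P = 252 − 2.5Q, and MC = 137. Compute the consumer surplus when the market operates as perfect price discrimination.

With perfect price discrimination, output is the efficient level Q = 46 (where demand meets MC), but every buyer pays their willingness to pay: CS = 0 and PS = total surplus.
CS = 0.

CS = 0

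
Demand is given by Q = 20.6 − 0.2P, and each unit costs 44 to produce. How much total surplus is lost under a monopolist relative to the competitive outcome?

DWL = 87.025

Inverting demand: P = 103 − 5Q.
Competitive firms price at marginal cost: P = 44, giving Q = 11.8.
Monopoly sets MR = MC: 103 − 10Q = 44 ⇒ Q = 5.9, P = 103 − 5·5.9 = 73.5.
DWL is the triangle between Q = 5.9 and Q = 11.8: ½·(11.8 − 5.9)·(73.5 − 44) = 87.025.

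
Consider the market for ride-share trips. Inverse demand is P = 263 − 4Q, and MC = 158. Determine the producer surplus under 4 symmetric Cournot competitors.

With 4 symmetric Cournot firms, each firm's FOC gives 263 − 20q = 158, so q = 5.25, Q = 4·5.25 = 21, and P = 179.
PS = (179 − 158)·21 = 441.

PS = 441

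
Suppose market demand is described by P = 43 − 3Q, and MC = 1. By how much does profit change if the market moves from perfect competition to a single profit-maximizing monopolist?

Perfect competition: P = MC = 1, so 43 − 3Q = 1 and Q = 14.
Profit = (1 − 1)·14 = 0.
Monopoly sets MR = MC: 43 − 6Q = 1 ⇒ Q = 7, P = 43 − 3·7 = 22.
Profit = (22 − 1)·7 = 147.
Change in profit: 147 − 0 = 147.

π rises by 147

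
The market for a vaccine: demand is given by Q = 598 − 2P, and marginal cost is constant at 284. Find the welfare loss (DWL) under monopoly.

Inverting demand: P = 299 − 0.5Q.
Under competition P = MC = 284, so Q = (299 − 284)/0.5 = 30.
A monopolist chooses Q where MR = MC. MR = 299 − Q; setting this equal to 284 gives Q = 15 and P = 291.5.
DWL is the triangle between Q = 15 and Q = 30: ½·(30 − 15)·(291.5 − 284) = 56.25.

DWL = 56.25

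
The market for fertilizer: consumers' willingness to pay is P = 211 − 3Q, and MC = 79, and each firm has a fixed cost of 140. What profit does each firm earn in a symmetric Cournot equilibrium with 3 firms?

π_i = 223

Cournot with 3 identical firms: the symmetric best-response condition is 211 − 12q = 79. Each firm produces q = 11, total output Q = 33, price P = 112.
Each firm's profit = (112 − 79)·11 − 140 = 223.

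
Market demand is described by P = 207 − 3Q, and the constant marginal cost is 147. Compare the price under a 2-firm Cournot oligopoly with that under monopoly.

Cournot: P = 167; Monopoly: P = 177

In a 2-firm Cournot equilibrium, symmetry and the first-order condition give q = (207 − 147)/(9) = 20/3. So Q = 40/3 and P = 167.
A monopolist chooses Q where MR = MC. MR = 207 − 6Q; setting this equal to 147 gives Q = 10 and P = 177.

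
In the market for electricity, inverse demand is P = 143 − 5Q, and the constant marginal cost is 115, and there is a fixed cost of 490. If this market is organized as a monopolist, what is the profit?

Profit = −450.8

A monopolist chooses Q where MR = MC. MR = 143 − 10Q; setting this equal to 115 gives Q = 2.8 and P = 129.
Profit = (129 − 115)·2.8 − 490 = −450.8.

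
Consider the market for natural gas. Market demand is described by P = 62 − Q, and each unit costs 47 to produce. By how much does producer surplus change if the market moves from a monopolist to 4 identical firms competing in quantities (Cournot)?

The monopolist equates marginal revenue to marginal cost: 62 − 2Q = 47, so Q = 7.5. From demand, P = 54.5.
PS = (54.5 − 47)·7.5 = 56.25.
In a 4-firm Cournot equilibrium, symmetry and the first-order condition give q = (62 − 47)/(5) = 3. So Q = 12 and P = 50.
PS = (50 − 47)·12 = 36.
Change in producer surplus: 36 − 56.25 = −20.25.

PS falls by 20.25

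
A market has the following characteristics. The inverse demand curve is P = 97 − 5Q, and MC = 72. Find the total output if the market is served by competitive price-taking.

Under competition P = MC = 72, so Q = (97 − 72)/5 = 5.

Q = 5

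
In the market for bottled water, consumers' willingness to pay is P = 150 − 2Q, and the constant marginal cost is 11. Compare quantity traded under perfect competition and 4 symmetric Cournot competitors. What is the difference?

Q falls by 13.9

Under competition P = MC = 11, so Q = (150 − 11)/2 = 69.5.
Cournot with 4 identical firms: the symmetric best-response condition is 150 − 10q = 11. Each firm produces q = 13.9, total output Q = 55.6, price P = 38.8.
Change in quantity traded: 55.6 − 69.5 = −13.9.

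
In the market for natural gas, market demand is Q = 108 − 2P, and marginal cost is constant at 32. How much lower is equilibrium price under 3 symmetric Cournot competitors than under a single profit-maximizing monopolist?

Inverting demand: P = 54 − 0.5Q.
A monopolist chooses Q where MR = MC. MR = 54 − Q; setting this equal to 32 gives Q = 22 and P = 43.
Cournot with 3 identical firms: the symmetric best-response condition is 54 − 2q = 32. Each firm produces q = 11, total output Q = 33, price P = 37.5.
Change in equilibrium price: 37.5 − 43 = −5.5.

Equilibrium price falls by 5.5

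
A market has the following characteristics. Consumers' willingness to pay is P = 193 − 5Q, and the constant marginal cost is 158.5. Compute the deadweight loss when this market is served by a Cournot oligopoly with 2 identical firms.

DWL = 13.225

Perfect competition: P = MC = 158.5, so 193 − 5Q = 158.5 and Q = 6.9.
With 2 symmetric Cournot firms, each firm's FOC gives 193 − 15q = 158.5, so q = 2.3, Q = 2·2.3 = 4.6, and P = 170.
DWL is the triangle between Q = 4.6 and Q = 6.9: ½·(6.9 − 4.6)·(170 − 158.5) = 13.225.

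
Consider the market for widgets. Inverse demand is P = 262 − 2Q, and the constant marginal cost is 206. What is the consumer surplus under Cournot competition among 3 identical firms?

CS = 441

Cournot with 3 identical firms: the symmetric best-response condition is 262 − 8q = 206. Each firm produces q = 7, total output Q = 21, price P = 220.
CS = ½·(262 − 220)·21 = 441.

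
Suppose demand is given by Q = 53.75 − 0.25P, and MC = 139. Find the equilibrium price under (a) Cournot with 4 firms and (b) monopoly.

Inverting demand: P = 215 − 4Q.
Cournot with 4 identical firms: the symmetric best-response condition is 215 − 20q = 139. Each firm produces q = 3.8, total output Q = 15.2, price P = 154.2.
Monopoly sets MR = MC: 215 − 8Q = 139 ⇒ Q = 9.5, P = 215 − 4·9.5 = 177.

Cournot: P = 154.2; Monopoly: P = 177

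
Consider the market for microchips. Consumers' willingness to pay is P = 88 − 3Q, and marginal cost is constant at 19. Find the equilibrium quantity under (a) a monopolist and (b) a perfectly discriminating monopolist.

Monopoly sets MR = MC: 88 − 6Q = 19 ⇒ Q = 11.5, P = 88 − 3·11.5 = 53.5.
A perfectly discriminating monopolist sells every unit with P(Q) ≥ MC(Q), so output equals the competitive quantity Q = 23. Each buyer pays their reservation price, so CS = 0 and the firm captures all surplus.

Monopoly: Q = 11.5; Perfect PD: Q = 23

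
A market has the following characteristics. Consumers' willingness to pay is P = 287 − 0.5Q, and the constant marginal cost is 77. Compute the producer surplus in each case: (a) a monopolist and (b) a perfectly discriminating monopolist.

Monopoly sets MR = MC: 287 − Q = 77 ⇒ Q = 210, P = 287 − 0.5·210 = 182.
PS = (182 − 77)·210 = 22050.
A perfectly discriminating monopolist sells every unit with P(Q) ≥ MC(Q), so output equals the competitive quantity Q = 420. Each buyer pays their reservation price, so CS = 0 and the firm captures all surplus.
PS = ½·(287 − 77)·420 = 44100.

Monopoly: PS = 22050; Perfect PD: PS = 44100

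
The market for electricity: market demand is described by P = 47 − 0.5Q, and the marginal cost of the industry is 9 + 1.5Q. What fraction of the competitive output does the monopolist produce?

Q_m/Q_c = 0.8

A monopolist chooses Q where MR = MC. MR = 47 − Q; setting this equal to 9 + 1.5Q gives Q = 15.2 and P = 39.4.
Competitive equilibrium sets price equal to marginal cost: 47 − 0.5Q = 9 + 1.5Q, so Q = 19 and P = 37.5.
Ratio Q_m/Q_c = 15.2/19 = 0.8.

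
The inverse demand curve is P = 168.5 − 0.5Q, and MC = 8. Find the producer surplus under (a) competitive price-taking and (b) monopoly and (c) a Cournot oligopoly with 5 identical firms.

Competitive firms price at marginal cost: P = 8, giving Q = 321.
PS = (8 − 8)·321 = 0.
A monopolist chooses Q where MR = MC. MR = 168.5 − Q; setting this equal to 8 gives Q = 160.5 and P = 88.25.
PS = (88.25 − 8)·160.5 = 12880.125.
In a 5-firm Cournot equilibrium, symmetry and the first-order condition give q = (168.5 − 8)/(3) = 53.5. So Q = 267.5 and P = 34.75.
PS = (34.75 − 8)·267.5 = 7155.625.

Competition: PS = 0; Monopoly: PS = 12880.125; Cournot: PS = 7155.625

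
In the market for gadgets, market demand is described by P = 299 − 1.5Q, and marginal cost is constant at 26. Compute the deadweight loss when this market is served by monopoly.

DWL = 6210.75

Competitive firms price at marginal cost: P = 26, giving Q = 182.
Monopoly sets MR = MC: 299 − 3Q = 26 ⇒ Q = 91, P = 299 − 1.5·91 = 162.5.
DWL is the triangle between Q = 91 and Q = 182: ½·(182 − 91)·(162.5 − 26) = 6210.75.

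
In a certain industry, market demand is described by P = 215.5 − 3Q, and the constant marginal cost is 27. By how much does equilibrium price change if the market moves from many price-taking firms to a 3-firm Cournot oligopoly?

Equilibrium price rises by 47.125

Competitive firms price at marginal cost: P = 27, giving Q = 377/6.
Cournot with 3 identical firms: the symmetric best-response condition is 215.5 − 12q = 27. Each firm produces q = 377/24, total output Q = 47.125, price P = 74.125.
Change in equilibrium price: 74.125 − 27 = 47.125.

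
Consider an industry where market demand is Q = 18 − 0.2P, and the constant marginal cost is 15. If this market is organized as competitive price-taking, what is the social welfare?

Inverting demand: P = 90 − 5Q.
Under competition P = MC = 15, so Q = (90 − 15)/5 = 15.
CS = ½·(90 − 15)·15 = 562.5; PS = (15 − 15)·15 = 0; TS = 562.5.

TS = 562.5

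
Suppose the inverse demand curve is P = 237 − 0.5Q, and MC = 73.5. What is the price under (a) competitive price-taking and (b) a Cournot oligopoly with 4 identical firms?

Under competition P = MC = 73.5, so Q = (237 − 73.5)/0.5 = 327.
With 4 symmetric Cournot firms, each firm's FOC gives 237 − 2.5q = 73.5, so q = 65.4, Q = 4·65.4 = 261.6, and P = 106.2.

Competition: P = 73.5; Cournot: P = 106.2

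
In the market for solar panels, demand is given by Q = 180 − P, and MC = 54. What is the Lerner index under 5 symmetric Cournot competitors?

Inverting demand: P = 180 − Q.
In a 5-firm Cournot equilibrium, symmetry and the first-order condition give q = (180 − 54)/(6) = 21. So Q = 105 and P = 75.
Lerner index = (P − MC)/P = (75 − 54)/75 = 0.28.

Lerner index = 0.28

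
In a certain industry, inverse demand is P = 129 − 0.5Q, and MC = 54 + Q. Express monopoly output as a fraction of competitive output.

Q_m/Q_c = 0.75

A monopolist chooses Q where MR = MC. MR = 129 − Q; setting this equal to 54 + Q gives Q = 37.5 and P = 110.25.
Under competition P = MC: 129 − 0.5Q = 54 + Q ⇒ Q = 50, P = 104.
Ratio Q_m/Q_c = 37.5/50 = 0.75.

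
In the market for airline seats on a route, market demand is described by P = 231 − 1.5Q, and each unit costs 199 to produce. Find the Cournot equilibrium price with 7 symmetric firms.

Cournot with 7 identical firms: the symmetric best-response condition is 231 − 12q = 199. Each firm produces q = 8/3, total output Q = 56/3, price P = 203.

P = 203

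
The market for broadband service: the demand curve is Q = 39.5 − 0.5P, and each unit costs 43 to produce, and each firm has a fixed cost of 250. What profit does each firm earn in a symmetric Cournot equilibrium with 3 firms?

π_i = −209.5

Inverting demand: P = 79 − 2Q.
In a 3-firm Cournot equilibrium, symmetry and the first-order condition give q = (79 − 43)/(8) = 4.5. So Q = 13.5 and P = 52.
Each firm's profit = (52 − 43)·4.5 − 250 = −209.5.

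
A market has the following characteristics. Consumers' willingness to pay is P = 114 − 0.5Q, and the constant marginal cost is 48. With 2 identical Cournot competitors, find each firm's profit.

Cournot with 2 identical firms: the symmetric best-response condition is 114 − 1.5q = 48. Each firm produces q = 44, total output Q = 88, price P = 70.
Each firm's profit = (70 − 48)·44 = 968.

π_i = 968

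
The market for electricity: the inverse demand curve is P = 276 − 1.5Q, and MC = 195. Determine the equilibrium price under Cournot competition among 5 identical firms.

P = 208.5

Cournot with 5 identical firms: the symmetric best-response condition is 276 − 9q = 195. Each firm produces q = 9, total output Q = 45, price P = 208.5.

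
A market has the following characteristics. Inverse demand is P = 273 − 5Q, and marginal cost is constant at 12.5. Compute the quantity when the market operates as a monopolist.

The monopolist equates marginal revenue to marginal cost: 273 − 10Q = 12.5, so Q = 26.05. From demand, P = 142.75.

Q = 26.05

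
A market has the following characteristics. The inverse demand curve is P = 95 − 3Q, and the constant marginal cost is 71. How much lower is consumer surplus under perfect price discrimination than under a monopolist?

The monopolist equates marginal revenue to marginal cost: 95 − 6Q = 71, so Q = 4. From demand, P = 83.
CS = ½·(95 − 83)·4 = 24.
Under first-degree price discrimination the firm charges each unit its demand price and produces up to where P = MC, i.e. Q = 8. Consumer surplus is zero; producer surplus equals total surplus.
CS = 0.
Change in consumer surplus: 0 − 24 = −24.

CS falls by 24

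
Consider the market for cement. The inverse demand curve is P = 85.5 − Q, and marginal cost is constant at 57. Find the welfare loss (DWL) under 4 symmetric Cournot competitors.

DWL = 16.245

Competitive firms price at marginal cost: P = 57, giving Q = 28.5.
In a 4-firm Cournot equilibrium, symmetry and the first-order condition give q = (85.5 − 57)/(5) = 5.7. So Q = 22.8 and P = 62.7.
DWL is the triangle between Q = 22.8 and Q = 28.5: ½·(28.5 − 22.8)·(62.7 − 57) = 16.245.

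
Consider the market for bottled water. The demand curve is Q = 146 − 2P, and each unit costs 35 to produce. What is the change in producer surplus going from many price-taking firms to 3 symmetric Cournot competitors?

Producer surplus rises by 541.5

Inverting demand: P = 73 − 0.5Q.
Perfect competition: P = MC = 35, so 73 − 0.5Q = 35 and Q = 76.
PS = (35 − 35)·76 = 0.
With 3 symmetric Cournot firms, each firm's FOC gives 73 − 2q = 35, so q = 19, Q = 3·19 = 57, and P = 44.5.
PS = (44.5 − 35)·57 = 541.5.
Change in producer surplus: 541.5 − 0 = 541.5.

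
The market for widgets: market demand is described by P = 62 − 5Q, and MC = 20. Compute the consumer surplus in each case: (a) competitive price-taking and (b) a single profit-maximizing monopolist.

Competition: CS = 176.4; Monopoly: CS = 44.1

Perfect competition: P = MC = 20, so 62 − 5Q = 20 and Q = 8.4.
CS = ½·(62 − 20)·8.4 = 176.4.
The monopolist equates marginal revenue to marginal cost: 62 − 10Q = 20, so Q = 4.2. From demand, P = 41.
CS = ½·(62 − 41)·4.2 = 44.1.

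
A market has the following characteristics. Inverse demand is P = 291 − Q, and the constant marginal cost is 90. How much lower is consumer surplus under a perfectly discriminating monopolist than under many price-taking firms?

CS falls by 20200.5

Perfect competition: P = MC = 90, so 291 − Q = 90 and Q = 201.
CS = ½·(291 − 90)·201 = 20200.5.
Under first-degree price discrimination the firm charges each unit its demand price and produces up to where P = MC, i.e. Q = 201. Consumer surplus is zero; producer surplus equals total surplus.
CS = 0.
Change in consumer surplus: 0 − 20200.5 = −20200.5.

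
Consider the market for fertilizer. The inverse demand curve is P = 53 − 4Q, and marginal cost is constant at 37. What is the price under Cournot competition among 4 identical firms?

P = 40.2

Cournot with 4 identical firms: the symmetric best-response condition is 53 − 20q = 37. Each firm produces q = 0.8, total output Q = 3.2, price P = 40.2.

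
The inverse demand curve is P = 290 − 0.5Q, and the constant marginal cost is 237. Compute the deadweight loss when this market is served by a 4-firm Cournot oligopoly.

Perfect competition: P = MC = 237, so 290 − 0.5Q = 237 and Q = 106.
Cournot with 4 identical firms: the symmetric best-response condition is 290 − 2.5q = 237. Each firm produces q = 21.2, total output Q = 84.8, price P = 247.6.
DWL is the triangle between Q = 84.8 and Q = 106: ½·(106 − 84.8)·(247.6 − 237) = 112.36.

DWL = 112.36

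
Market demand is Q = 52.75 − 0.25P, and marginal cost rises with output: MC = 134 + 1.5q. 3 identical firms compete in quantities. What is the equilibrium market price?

Inverting demand: P = 211 − 4Q.
In a 3-firm Cournot equilibrium, symmetry and the first-order condition give q = (211 − 134)/(17.5) = 4.4. So Q = 13.2 and P = 158.2.

P = 158.2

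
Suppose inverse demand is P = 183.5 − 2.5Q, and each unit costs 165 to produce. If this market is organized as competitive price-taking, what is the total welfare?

TS = 68.45

Under competition P = MC = 165, so Q = (183.5 − 165)/2.5 = 7.4.
CS = ½·(183.5 − 165)·7.4 = 68.45; PS = (165 − 165)·7.4 = 0; TS = 68.45.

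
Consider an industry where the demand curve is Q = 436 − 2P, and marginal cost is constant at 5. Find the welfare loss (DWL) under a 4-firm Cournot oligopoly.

Inverting demand: P = 218 − 0.5Q.
Competitive firms price at marginal cost: P = 5, giving Q = 426.
Cournot with 4 identical firms: the symmetric best-response condition is 218 − 2.5q = 5. Each firm produces q = 85.2, total output Q = 340.8, price P = 47.6.
DWL is the triangle between Q = 340.8 and Q = 426: ½·(426 − 340.8)·(47.6 − 5) = 1814.76.

DWL = 1814.76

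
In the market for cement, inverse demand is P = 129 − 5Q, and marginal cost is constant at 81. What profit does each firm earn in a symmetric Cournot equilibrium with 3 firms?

π_i = 28.8

With 3 symmetric Cournot firms, each firm's FOC gives 129 − 20q = 81, so q = 2.4, Q = 3·2.4 = 7.2, and P = 93.
Each firm's profit = (93 − 81)·2.4 = 28.8.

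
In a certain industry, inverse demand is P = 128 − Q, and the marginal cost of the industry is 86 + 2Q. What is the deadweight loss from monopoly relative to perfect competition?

Competitive equilibrium sets price equal to marginal cost: 128 − Q = 86 + 2Q, so Q = 14 and P = 114.
Monopoly sets MR = MC: 128 − 2Q = 86 + 2Q ⇒ Q = 10.5, P = 128 − 10.5 = 117.5.
CS = ½·(128 − 114)·14 = 98; PS = (114·14 − 86·14 − ½·2·14²) = 196; TS = 294.
CS = ½·(128 − 117.5)·10.5 = 55.125; PS = (117.5·10.5 − 86·10.5 − ½·2·10.5²) = 220.5; TS = 275.625.
DWL = 294 − 275.625 = 18.375.

DWL = 18.375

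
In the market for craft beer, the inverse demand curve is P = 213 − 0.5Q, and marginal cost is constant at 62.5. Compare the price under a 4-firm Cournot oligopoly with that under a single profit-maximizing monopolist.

Cournot: P = 92.6; Monopoly: P = 137.75

Cournot with 4 identical firms: the symmetric best-response condition is 213 − 2.5q = 62.5. Each firm produces q = 60.2, total output Q = 240.8, price P = 92.6.
Monopoly sets MR = MC: 213 − Q = 62.5 ⇒ Q = 150.5, P = 213 − 0.5·150.5 = 137.75.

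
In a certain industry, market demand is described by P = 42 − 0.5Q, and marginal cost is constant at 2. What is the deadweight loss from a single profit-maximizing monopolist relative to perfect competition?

DWL = 400

Competitive firms price at marginal cost: P = 2, giving Q = 80.
Monopoly sets MR = MC: 42 − Q = 2 ⇒ Q = 40, P = 42 − 0.5·40 = 22.
DWL is the triangle between Q = 40 and Q = 80: ½·(80 − 40)·(22 − 2) = 400.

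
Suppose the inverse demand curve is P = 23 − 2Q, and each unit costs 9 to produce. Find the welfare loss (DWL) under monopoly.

DWL = 12.25

Competitive firms price at marginal cost: P = 9, giving Q = 7.
A monopolist chooses Q where MR = MC. MR = 23 − 4Q; setting this equal to 9 gives Q = 3.5 and P = 16.
DWL is the triangle between Q = 3.5 and Q = 7: ½·(7 − 3.5)·(16 − 9) = 12.25.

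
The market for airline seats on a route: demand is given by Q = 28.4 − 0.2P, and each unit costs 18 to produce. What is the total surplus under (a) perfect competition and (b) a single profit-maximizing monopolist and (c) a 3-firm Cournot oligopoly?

Inverting demand: P = 142 − 5Q.
Under competition P = MC = 18, so Q = (142 − 18)/5 = 24.8.
CS = ½·(142 − 18)·24.8 = 1537.6; PS = (18 − 18)·24.8 = 0; TS = 1537.6.
Monopoly sets MR = MC: 142 − 10Q = 18 ⇒ Q = 12.4, P = 142 − 5·12.4 = 80.
CS = ½·(142 − 80)·12.4 = 384.4; PS = (80 − 18)·12.4 = 768.8; TS = 1153.2.
In a 3-firm Cournot equilibrium, symmetry and the first-order condition give q = (142 − 18)/(20) = 6.2. So Q = 18.6 and P = 49.
CS = ½·(142 − 49)·18.6 = 864.9; PS = (49 − 18)·18.6 = 576.6; TS = 1441.5.

Competition: TS = 1537.6; Monopoly: TS = 1153.2; Cournot: TS = 1441.5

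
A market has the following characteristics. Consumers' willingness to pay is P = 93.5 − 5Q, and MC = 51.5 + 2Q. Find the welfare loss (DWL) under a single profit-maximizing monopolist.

DWL = 21.875

Competitive equilibrium sets price equal to marginal cost: 93.5 − 5Q = 51.5 + 2Q, so Q = 6 and P = 63.5.
A monopolist chooses Q where MR = MC. MR = 93.5 − 10Q; setting this equal to 51.5 + 2Q gives Q = 3.5 and P = 76.
CS = ½·(93.5 − 63.5)·6 = 90; PS = (63.5·6 − 51.5·6 − ½·2·6²) = 36; TS = 126.
CS = ½·(93.5 − 76)·3.5 = 30.625; PS = (76·3.5 − 51.5·3.5 − ½·2·3.5²) = 73.5; TS = 104.125.
DWL = 126 − 104.125 = 21.875.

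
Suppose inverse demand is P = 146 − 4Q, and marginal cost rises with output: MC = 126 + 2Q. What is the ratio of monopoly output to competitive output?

Q_m/Q_c = 0.6

Monopoly sets MR = MC: 146 − 8Q = 126 + 2Q ⇒ Q = 2, P = 146 − 4·2 = 138.
Competitive equilibrium sets price equal to marginal cost: 146 − 4Q = 126 + 2Q, so Q = 10/3 and P = 398/3.
Ratio Q_m/Q_c = 2/(10/3) = 0.6.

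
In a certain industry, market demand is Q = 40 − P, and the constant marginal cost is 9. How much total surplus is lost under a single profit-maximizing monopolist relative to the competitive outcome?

Inverting demand: P = 40 − Q.
Under competition P = MC = 9, so Q = (40 − 9)/1 = 31.
A monopolist chooses Q where MR = MC. MR = 40 − 2Q; setting this equal to 9 gives Q = 15.5 and P = 24.5.
DWL is the triangle between Q = 15.5 and Q = 31: ½·(31 − 15.5)·(24.5 − 9) = 120.125.

DWL = 120.125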